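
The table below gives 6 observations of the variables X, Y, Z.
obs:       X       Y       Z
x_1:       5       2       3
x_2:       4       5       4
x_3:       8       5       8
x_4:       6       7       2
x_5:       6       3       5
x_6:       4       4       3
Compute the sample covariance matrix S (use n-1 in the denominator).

Step 1 — column means:
  mean(X) = (5 + 4 + 8 + 6 + 6 + 4) / 6 = 33/6 = 5.5
  mean(Y) = (2 + 5 + 5 + 7 + 3 + 4) / 6 = 26/6 = 4.3333
  mean(Z) = (3 + 4 + 8 + 2 + 5 + 3) / 6 = 25/6 = 4.1667

Step 2 — sample covariance S[i,j] = (1/(n-1)) · Σ_k (x_{k,i} - mean_i) · (x_{k,j} - mean_j), with n-1 = 5.
  S[X,X] = ((-0.5)·(-0.5) + (-1.5)·(-1.5) + (2.5)·(2.5) + (0.5)·(0.5) + (0.5)·(0.5) + (-1.5)·(-1.5)) / 5 = 11.5/5 = 2.3
  S[X,Y] = ((-0.5)·(-2.3333) + (-1.5)·(0.6667) + (2.5)·(0.6667) + (0.5)·(2.6667) + (0.5)·(-1.3333) + (-1.5)·(-0.3333)) / 5 = 3/5 = 0.6
  S[X,Z] = ((-0.5)·(-1.1667) + (-1.5)·(-0.1667) + (2.5)·(3.8333) + (0.5)·(-2.1667) + (0.5)·(0.8333) + (-1.5)·(-1.1667)) / 5 = 11.5/5 = 2.3
  S[Y,Y] = ((-2.3333)·(-2.3333) + (0.6667)·(0.6667) + (0.6667)·(0.6667) + (2.6667)·(2.6667) + (-1.3333)·(-1.3333) + (-0.3333)·(-0.3333)) / 5 = 15.3333/5 = 3.0667
  S[Y,Z] = ((-2.3333)·(-1.1667) + (0.6667)·(-0.1667) + (0.6667)·(3.8333) + (2.6667)·(-2.1667) + (-1.3333)·(0.8333) + (-0.3333)·(-1.1667)) / 5 = -1.3333/5 = -0.2667
  S[Z,Z] = ((-1.1667)·(-1.1667) + (-0.1667)·(-0.1667) + (3.8333)·(3.8333) + (-2.1667)·(-2.1667) + (0.8333)·(0.8333) + (-1.1667)·(-1.1667)) / 5 = 22.8333/5 = 4.5667

S is symmetric (S[j,i] = S[i,j]). Assembling:

S = [[2.3, 0.6, 2.3],
 [0.6, 3.0667, -0.2667],
 [2.3, -0.2667, 4.5667]]


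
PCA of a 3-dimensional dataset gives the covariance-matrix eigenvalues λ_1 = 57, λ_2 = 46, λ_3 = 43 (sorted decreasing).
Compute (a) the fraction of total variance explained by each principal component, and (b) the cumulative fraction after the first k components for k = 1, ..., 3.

Step 1 — total variance = trace(Sigma) = Σ λ_i = 57 + 46 + 43 = 146.

Step 2 — fraction explained by component i = λ_i / Σ λ:
  PC1: 57/146 = 0.3904
  PC2: 46/146 = 0.3151
  PC3: 43/146 = 0.2945

Step 3 — cumulative fraction after k components = (λ_1 + ... + λ_k) / Σ λ:
  k = 1: 57/146 = 0.3904
  k = 2: (57 + 46)/146 = 103/146 = 0.7055
  k = 3: (57 + 46 + 43)/146 = 146/146 = 1

Summary (fraction, with percent):

explained: PC1 0.3904 (39.04%), PC2 0.3151 (31.51%), PC3 0.2945 (29.45%);  cumulative: 0.3904, 0.7055, 1


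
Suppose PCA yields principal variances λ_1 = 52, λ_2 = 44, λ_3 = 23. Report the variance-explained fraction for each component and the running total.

Step 1 — total variance = trace(Sigma) = Σ λ_i = 52 + 44 + 23 = 119.

Step 2 — fraction explained by component i = λ_i / Σ λ:
  PC1: 52/119 = 0.437
  PC2: 44/119 = 0.3697
  PC3: 23/119 = 0.1933

Step 3 — cumulative fraction after k components = (λ_1 + ... + λ_k) / Σ λ:
  k = 1: 52/119 = 0.437
  k = 2: (52 + 44)/119 = 96/119 = 0.8067
  k = 3: (52 + 44 + 23)/119 = 119/119 = 1

Summary (fraction, with percent):

explained: PC1 0.437 (43.7%), PC2 0.3697 (36.97%), PC3 0.1933 (19.33%);  cumulative: 0.437, 0.8067, 1


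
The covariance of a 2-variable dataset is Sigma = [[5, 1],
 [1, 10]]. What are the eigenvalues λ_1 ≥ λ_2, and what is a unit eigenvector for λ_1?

Step 1 — characteristic polynomial of 2×2 Sigma:
  det(Sigma - λI) = λ² - trace · λ + det = 0.
  trace = 5 + 10 = 15, det = 5·10 - (1)² = 49.
Step 2 — discriminant:
  Δ = trace² - 4·det = 225 - 196 = 29.
Step 3 — eigenvalues:
  λ = (trace ± √Δ)/2 = (15 ± 5.3852)/2,
  λ_1 = 10.1926,  λ_2 = 4.8074.

Step 4 — unit eigenvector for λ_1: solve (Sigma - λ_1 I)v = 0. First row:
  (5 - 10.1926)·v_x + (1)·v_y = 0, i.e. (-5.1926)·v_x + (1)·v_y = 0,
  so v ∝ (b, λ_1 - a) = (1, 5.1926) = u.
  ||u|| = √((1)² + (5.1926)²) = √(27.9629) ≈ 5.288,
  v_1 = u/||u|| ≈ (0.1891, 0.982) (||v_1|| = 1).

λ_1 = 10.1926,  λ_2 = 4.8074;  v_1 ≈ (0.1891, 0.982)


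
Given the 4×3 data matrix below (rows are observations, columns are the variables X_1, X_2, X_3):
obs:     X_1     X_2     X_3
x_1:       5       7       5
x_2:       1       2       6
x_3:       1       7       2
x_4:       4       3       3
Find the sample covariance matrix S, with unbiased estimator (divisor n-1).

Step 1 — column means:
  mean(X_1) = (5 + 1 + 1 + 4) / 4 = 11/4 = 2.75
  mean(X_2) = (7 + 2 + 7 + 3) / 4 = 19/4 = 4.75
  mean(X_3) = (5 + 6 + 2 + 3) / 4 = 16/4 = 4

Step 2 — sample covariance S[i,j] = (1/(n-1)) · Σ_k (x_{k,i} - mean_i) · (x_{k,j} - mean_j), with n-1 = 3.
  S[X_1,X_1] = ((2.25)·(2.25) + (-1.75)·(-1.75) + (-1.75)·(-1.75) + (1.25)·(1.25)) / 3 = 12.75/3 = 4.25
  S[X_1,X_2] = ((2.25)·(2.25) + (-1.75)·(-2.75) + (-1.75)·(2.25) + (1.25)·(-1.75)) / 3 = 3.75/3 = 1.25
  S[X_1,X_3] = ((2.25)·(1) + (-1.75)·(2) + (-1.75)·(-2) + (1.25)·(-1)) / 3 = 1/3 = 0.3333
  S[X_2,X_2] = ((2.25)·(2.25) + (-2.75)·(-2.75) + (2.25)·(2.25) + (-1.75)·(-1.75)) / 3 = 20.75/3 = 6.9167
  S[X_2,X_3] = ((2.25)·(1) + (-2.75)·(2) + (2.25)·(-2) + (-1.75)·(-1)) / 3 = -6/3 = -2
  S[X_3,X_3] = ((1)·(1) + (2)·(2) + (-2)·(-2) + (-1)·(-1)) / 3 = 10/3 = 3.3333

S is symmetric (S[j,i] = S[i,j]). Assembling:

S = [[4.25, 1.25, 0.3333],
 [1.25, 6.9167, -2],
 [0.3333, -2, 3.3333]]


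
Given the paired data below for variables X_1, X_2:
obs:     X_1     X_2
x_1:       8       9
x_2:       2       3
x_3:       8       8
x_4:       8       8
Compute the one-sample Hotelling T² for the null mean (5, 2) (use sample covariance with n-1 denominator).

Step 1 — sample mean vector:
  mean(X_1) = (8 + 2 + 8 + 8) / 4 = 26/4 = 6.5
  mean(X_2) = (9 + 3 + 8 + 8) / 4 = 28/4 = 7
  x̄ = (6.5, 7),  deviation x̄ - mu_0 = (6.5, 7) - (5, 2) = (1.5, 5).

Step 2 — sample covariance matrix, S[i,j] = (1/(n-1)) · Σ_k (x_{k,i} - mean_i) · (x_{k,j} - mean_j), divisor n-1 = 3:
  S[X_1,X_1] = ((1.5)·(1.5) + (-4.5)·(-4.5) + (1.5)·(1.5) + (1.5)·(1.5)) / 3 = 27/3 = 9
  S[X_1,X_2] = ((1.5)·(2) + (-4.5)·(-4) + (1.5)·(1) + (1.5)·(1)) / 3 = 24/3 = 8
  S[X_2,X_2] = ((2)·(2) + (-4)·(-4) + (1)·(1) + (1)·(1)) / 3 = 22/3 = 7.3333
  S = [[9, 8],
 [8, 7.3333]].

Step 3 — invert S. det(S) = 9·7.3333 - (8)² = 2.
  S^{-1} = (1/det) · [[d, -b], [-b, a]] = [[3.6667, -4],
 [-4, 4.5]].

Step 4 — quadratic form (x̄ - mu_0)^T · S^{-1} · (x̄ - mu_0):
  S^{-1} · (x̄ - mu_0) = (-14.5, 16.5),
  (x̄ - mu_0)^T · [...] = (1.5)·(-14.5) + (5)·(16.5) = 60.75.

Step 5 — scale by n: T² = 4 · 60.75 = 243.

T² ≈ 243


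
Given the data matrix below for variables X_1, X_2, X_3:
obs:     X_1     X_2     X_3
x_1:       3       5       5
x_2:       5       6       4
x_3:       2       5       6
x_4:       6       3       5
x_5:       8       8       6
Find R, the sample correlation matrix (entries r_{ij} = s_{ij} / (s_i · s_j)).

Step 1 — column means:
  mean(X_1) = (3 + 5 + 2 + 6 + 8) / 5 = 24/5 = 4.8
  mean(X_2) = (5 + 6 + 5 + 3 + 8) / 5 = 27/5 = 5.4
  mean(X_3) = (5 + 4 + 6 + 5 + 6) / 5 = 26/5 = 5.2

Step 2 — sample variances and covariances s[i,j] = (1/(n-1)) · Σ_k (x_{k,i} - mean_i) · (x_{k,j} - mean_j), with n-1 = 4:
  s[X_1,X_1] = ((-1.8)·(-1.8) + (0.2)·(0.2) + (-2.8)·(-2.8) + (1.2)·(1.2) + (3.2)·(3.2)) / 4 = 22.8/4 = 5.7
  s[X_1,X_2] = ((-1.8)·(-0.4) + (0.2)·(0.6) + (-2.8)·(-0.4) + (1.2)·(-2.4) + (3.2)·(2.6)) / 4 = 7.4/4 = 1.85
  s[X_1,X_3] = ((-1.8)·(-0.2) + (0.2)·(-1.2) + (-2.8)·(0.8) + (1.2)·(-0.2) + (3.2)·(0.8)) / 4 = 0.2/4 = 0.05
  s[X_2,X_2] = ((-0.4)·(-0.4) + (0.6)·(0.6) + (-0.4)·(-0.4) + (-2.4)·(-2.4) + (2.6)·(2.6)) / 4 = 13.2/4 = 3.3
  s[X_2,X_3] = ((-0.4)·(-0.2) + (0.6)·(-1.2) + (-0.4)·(0.8) + (-2.4)·(-0.2) + (2.6)·(0.8)) / 4 = 1.6/4 = 0.4
  s[X_3,X_3] = ((-0.2)·(-0.2) + (-1.2)·(-1.2) + (0.8)·(0.8) + (-0.2)·(-0.2) + (0.8)·(0.8)) / 4 = 2.8/4 = 0.7
  Sample standard deviations s_i = √(s[i,i]):
  s(X_1) = √(5.7) = 2.3875
  s(X_2) = √(3.3) = 1.8166
  s(X_3) = √(0.7) = 0.8367

Step 3 — r_{ij} = s_{ij} / (s_i · s_j):
  r[X_1,X_1] = 1 (diagonal).
  r[X_1,X_2] = 1.85 / (2.3875 · 1.8166) = 1.85 / 4.337 = 0.4266
  r[X_1,X_3] = 0.05 / (2.3875 · 0.8367) = 0.05 / 1.9975 = 0.025
  r[X_2,X_2] = 1 (diagonal).
  r[X_2,X_3] = 0.4 / (1.8166 · 0.8367) = 0.4 / 1.5199 = 0.2632
  r[X_3,X_3] = 1 (diagonal).

R is symmetric with unit diagonal. Assembling:

R = [[1, 0.4266, 0.025],
 [0.4266, 1, 0.2632],
 [0.025, 0.2632, 1]]


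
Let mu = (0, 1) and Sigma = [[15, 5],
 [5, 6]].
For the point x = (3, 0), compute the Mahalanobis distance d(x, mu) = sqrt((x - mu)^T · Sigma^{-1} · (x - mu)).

Step 1 — centre the observation: (x - mu) = (3, -1).

Step 2 — invert Sigma. det(Sigma) = 15·6 - (5)² = 65.
  Sigma^{-1} = (1/det) · [[d, -b], [-b, a]] = [[0.0923, -0.0769],
 [-0.0769, 0.2308]].

Step 3 — form the quadratic (x - mu)^T · Sigma^{-1} · (x - mu):
  Sigma^{-1} · (x - mu) = (0.3538, -0.4615).
  (x - mu)^T · [Sigma^{-1} · (x - mu)] = (3)·(0.3538) + (-1)·(-0.4615) = 1.5231.

Step 4 — take square root: d = √(1.5231) ≈ 1.2341.

d(x, mu) = √(1.5231) ≈ 1.2341


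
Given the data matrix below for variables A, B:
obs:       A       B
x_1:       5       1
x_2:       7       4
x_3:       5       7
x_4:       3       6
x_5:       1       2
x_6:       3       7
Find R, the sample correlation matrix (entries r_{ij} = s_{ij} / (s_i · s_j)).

Step 1 — column means:
  mean(A) = (5 + 7 + 5 + 3 + 1 + 3) / 6 = 24/6 = 4
  mean(B) = (1 + 4 + 7 + 6 + 2 + 7) / 6 = 27/6 = 4.5

Step 2 — sample variances and covariances s[i,j] = (1/(n-1)) · Σ_k (x_{k,i} - mean_i) · (x_{k,j} - mean_j), with n-1 = 5:
  s[A,A] = ((1)·(1) + (3)·(3) + (1)·(1) + (-1)·(-1) + (-3)·(-3) + (-1)·(-1)) / 5 = 22/5 = 4.4
  s[A,B] = ((1)·(-3.5) + (3)·(-0.5) + (1)·(2.5) + (-1)·(1.5) + (-3)·(-2.5) + (-1)·(2.5)) / 5 = 1/5 = 0.2
  s[B,B] = ((-3.5)·(-3.5) + (-0.5)·(-0.5) + (2.5)·(2.5) + (1.5)·(1.5) + (-2.5)·(-2.5) + (2.5)·(2.5)) / 5 = 33.5/5 = 6.7
  Sample standard deviations s_i = √(s[i,i]):
  s(A) = √(4.4) = 2.0976
  s(B) = √(6.7) = 2.5884

Step 3 — r_{ij} = s_{ij} / (s_i · s_j):
  r[A,A] = 1 (diagonal).
  r[A,B] = 0.2 / (2.0976 · 2.5884) = 0.2 / 5.4295 = 0.0368
  r[B,B] = 1 (diagonal).

R is symmetric with unit diagonal. Assembling:

R = [[1, 0.0368],
 [0.0368, 1]]


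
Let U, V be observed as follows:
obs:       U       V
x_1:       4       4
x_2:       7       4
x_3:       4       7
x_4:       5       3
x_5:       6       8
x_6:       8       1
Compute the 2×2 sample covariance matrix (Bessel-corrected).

Step 1 — column means:
  mean(U) = (4 + 7 + 4 + 5 + 6 + 8) / 6 = 34/6 = 5.6667
  mean(V) = (4 + 4 + 7 + 3 + 8 + 1) / 6 = 27/6 = 4.5

Step 2 — sample covariance S[i,j] = (1/(n-1)) · Σ_k (x_{k,i} - mean_i) · (x_{k,j} - mean_j), with n-1 = 5.
  S[U,U] = ((-1.6667)·(-1.6667) + (1.3333)·(1.3333) + (-1.6667)·(-1.6667) + (-0.6667)·(-0.6667) + (0.3333)·(0.3333) + (2.3333)·(2.3333)) / 5 = 13.3333/5 = 2.6667
  S[U,V] = ((-1.6667)·(-0.5) + (1.3333)·(-0.5) + (-1.6667)·(2.5) + (-0.6667)·(-1.5) + (0.3333)·(3.5) + (2.3333)·(-3.5)) / 5 = -10/5 = -2
  S[V,V] = ((-0.5)·(-0.5) + (-0.5)·(-0.5) + (2.5)·(2.5) + (-1.5)·(-1.5) + (3.5)·(3.5) + (-3.5)·(-3.5)) / 5 = 33.5/5 = 6.7

S is symmetric (S[j,i] = S[i,j]). Assembling:

S = [[2.6667, -2],
 [-2, 6.7]]


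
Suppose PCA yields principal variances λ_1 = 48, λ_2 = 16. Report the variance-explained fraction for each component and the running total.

Step 1 — total variance = trace(Sigma) = Σ λ_i = 48 + 16 = 64.

Step 2 — fraction explained by component i = λ_i / Σ λ:
  PC1: 48/64 = 0.75
  PC2: 16/64 = 0.25

Step 3 — cumulative fraction after k components = (λ_1 + ... + λ_k) / Σ λ:
  k = 1: 48/64 = 0.75
  k = 2: (48 + 16)/64 = 64/64 = 1

Summary (fraction, with percent):

explained: PC1 0.75 (75%), PC2 0.25 (25%);  cumulative: 0.75, 1


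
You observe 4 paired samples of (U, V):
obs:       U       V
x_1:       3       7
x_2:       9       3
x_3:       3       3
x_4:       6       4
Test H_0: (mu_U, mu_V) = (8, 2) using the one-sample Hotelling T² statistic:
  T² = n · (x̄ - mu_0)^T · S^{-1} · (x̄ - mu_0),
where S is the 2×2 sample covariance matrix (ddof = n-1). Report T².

Step 1 — sample mean vector:
  mean(U) = (3 + 9 + 3 + 6) / 4 = 21/4 = 5.25
  mean(V) = (7 + 3 + 3 + 4) / 4 = 17/4 = 4.25
  x̄ = (5.25, 4.25),  deviation x̄ - mu_0 = (5.25, 4.25) - (8, 2) = (-2.75, 2.25).

Step 2 — sample covariance matrix, S[i,j] = (1/(n-1)) · Σ_k (x_{k,i} - mean_i) · (x_{k,j} - mean_j), divisor n-1 = 3:
  S[U,U] = ((-2.25)·(-2.25) + (3.75)·(3.75) + (-2.25)·(-2.25) + (0.75)·(0.75)) / 3 = 24.75/3 = 8.25
  S[U,V] = ((-2.25)·(2.75) + (3.75)·(-1.25) + (-2.25)·(-1.25) + (0.75)·(-0.25)) / 3 = -8.25/3 = -2.75
  S[V,V] = ((2.75)·(2.75) + (-1.25)·(-1.25) + (-1.25)·(-1.25) + (-0.25)·(-0.25)) / 3 = 10.75/3 = 3.5833
  S = [[8.25, -2.75],
 [-2.75, 3.5833]].

Step 3 — invert S. det(S) = 8.25·3.5833 - (-2.75)² = 22.
  S^{-1} = (1/det) · [[d, -b], [-b, a]] = [[0.1629, 0.125],
 [0.125, 0.375]].

Step 4 — quadratic form (x̄ - mu_0)^T · S^{-1} · (x̄ - mu_0):
  S^{-1} · (x̄ - mu_0) = (-0.1667, 0.5),
  (x̄ - mu_0)^T · [...] = (-2.75)·(-0.1667) + (2.25)·(0.5) = 1.5833.

Step 5 — scale by n: T² = 4 · 1.5833 = 6.3333.

T² ≈ 6.3333


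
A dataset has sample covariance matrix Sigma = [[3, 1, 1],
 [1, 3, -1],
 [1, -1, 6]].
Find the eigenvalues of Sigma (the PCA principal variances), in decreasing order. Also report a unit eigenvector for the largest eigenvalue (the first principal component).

Step 1 — characteristic polynomial p(λ) = det(λI - Sigma) = λ³ - tr·λ² + c_1·λ - det, where tr = trace, c_1 = sum of the principal 2×2 minors, det = det(Sigma):
  tr = 3 + 3 + 6 = 12,
  c_1 = (3·3 - (1)²) + (3·6 - (1)²) + (3·6 - (-1)²) = 8 + 17 + 17 = 42,
  det = 3·(3·6 - (-1)²) - (1)·((1)·6 - (-1)·(1)) + (1)·((1)·(-1) - 3·(1)) = 3·(17) - (1)·(7) + (1)·(-4) = 40.
  So p(λ) = λ³ - 12λ² + 42λ - 40.
Step 2 — look for an integer root (rational root theorem: any rational root is an integer divisor of 40). Testing λ = 4:
  p(4) = 64 - 192 + 168 - 40 = 0  ✓
  Dividing out (λ - 4): p(λ) = (λ - 4)(λ² - 8λ + 10).
Step 3 — remaining eigenvalues from the quadratic λ² - 8λ + 10 = 0:
  Δ = 8² - 4·10 = 64 - 40 = 24,  λ = (8 ± √24)/2 = (8 ± 4.899)/2 ≈ 6.4495 or 1.5505.
  Sorted: λ_1 = 6.4495,  λ_2 = 4,  λ_3 = 1.5505  (check: sum = 12 = tr ✓).

Step 4 — unit eigenvector for λ_1 ≈ 6.4495: v spans the null space of (Sigma - λ_1 I), whose rows are
  r_1 = (-3.4495, 1, 1),  r_2 = (1, -3.4495, -1),  r_3 = (1, -1, -0.4495).
  v is orthogonal to every row, so take v ∝ r_1 × r_2 = ((1)·(-1) - (1)·(-3.4495), (1)·(1) - (-3.4495)·(-1), (-3.4495)·(-3.4495) - (1)·(1)) ≈ (2.4495, -2.4495, 10.899).
  Let u = (2.4495, -2.4495, 10.899).
  ||u|| = √((2.4495)² + (-2.4495)² + (10.899)²) = √(130.7878) ≈ 11.4362,  v_1 = u/||u|| ≈ (0.2142, -0.2142, 0.953) (||v_1|| = 1).

λ_1 = 6.4495,  λ_2 = 4,  λ_3 = 1.5505;  v_1 ≈ (0.2142, -0.2142, 0.953)


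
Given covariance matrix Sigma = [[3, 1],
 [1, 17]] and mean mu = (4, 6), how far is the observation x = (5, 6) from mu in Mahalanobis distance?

Step 1 — centre the observation: (x - mu) = (1, 0).

Step 2 — invert Sigma. det(Sigma) = 3·17 - (1)² = 50.
  Sigma^{-1} = (1/det) · [[d, -b], [-b, a]] = [[0.34, -0.02],
 [-0.02, 0.06]].

Step 3 — form the quadratic (x - mu)^T · Sigma^{-1} · (x - mu):
  Sigma^{-1} · (x - mu) = (0.34, -0.02).
  (x - mu)^T · [Sigma^{-1} · (x - mu)] = (1)·(0.34) + (0)·(-0.02) = 0.34.

Step 4 — take square root: d = √(0.34) ≈ 0.5831.

d(x, mu) = √(0.34) ≈ 0.5831


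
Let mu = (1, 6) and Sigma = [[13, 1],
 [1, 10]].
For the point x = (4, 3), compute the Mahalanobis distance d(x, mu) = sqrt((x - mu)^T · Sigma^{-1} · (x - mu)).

Step 1 — centre the observation: (x - mu) = (3, -3).

Step 2 — invert Sigma. det(Sigma) = 13·10 - (1)² = 129.
  Sigma^{-1} = (1/det) · [[d, -b], [-b, a]] = [[0.0775, -0.0078],
 [-0.0078, 0.1008]].

Step 3 — form the quadratic (x - mu)^T · Sigma^{-1} · (x - mu):
  Sigma^{-1} · (x - mu) = (0.2558, -0.3256).
  (x - mu)^T · [Sigma^{-1} · (x - mu)] = (3)·(0.2558) + (-3)·(-0.3256) = 1.7442.

Step 4 — take square root: d = √(1.7442) ≈ 1.3207.

d(x, mu) = √(1.7442) ≈ 1.3207


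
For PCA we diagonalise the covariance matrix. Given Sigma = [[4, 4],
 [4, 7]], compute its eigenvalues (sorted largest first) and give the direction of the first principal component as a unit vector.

Step 1 — characteristic polynomial of 2×2 Sigma:
  det(Sigma - λI) = λ² - trace · λ + det = 0.
  trace = 4 + 7 = 11, det = 4·7 - (4)² = 12.
Step 2 — discriminant:
  Δ = trace² - 4·det = 121 - 48 = 73.
Step 3 — eigenvalues:
  λ = (trace ± √Δ)/2 = (11 ± 8.544)/2,
  λ_1 = 9.772,  λ_2 = 1.228.

Step 4 — unit eigenvector for λ_1: solve (Sigma - λ_1 I)v = 0. First row:
  (4 - 9.772)·v_x + (4)·v_y = 0, i.e. (-5.772)·v_x + (4)·v_y = 0,
  so v ∝ (b, λ_1 - a) = (4, 5.772) = u.
  ||u|| = √((4)² + (5.772)²) = √(49.316) ≈ 7.0225,
  v_1 = u/||u|| ≈ (0.5696, 0.8219) (||v_1|| = 1).

λ_1 = 9.772,  λ_2 = 1.228;  v_1 ≈ (0.5696, 0.8219)


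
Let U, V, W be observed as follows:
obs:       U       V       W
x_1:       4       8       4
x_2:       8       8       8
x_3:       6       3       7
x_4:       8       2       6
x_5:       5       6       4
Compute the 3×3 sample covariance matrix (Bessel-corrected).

Step 1 — column means:
  mean(U) = (4 + 8 + 6 + 8 + 5) / 5 = 31/5 = 6.2
  mean(V) = (8 + 8 + 3 + 2 + 6) / 5 = 27/5 = 5.4
  mean(W) = (4 + 8 + 7 + 6 + 4) / 5 = 29/5 = 5.8

Step 2 — sample covariance S[i,j] = (1/(n-1)) · Σ_k (x_{k,i} - mean_i) · (x_{k,j} - mean_j), with n-1 = 4.
  S[U,U] = ((-2.2)·(-2.2) + (1.8)·(1.8) + (-0.2)·(-0.2) + (1.8)·(1.8) + (-1.2)·(-1.2)) / 4 = 12.8/4 = 3.2
  S[U,V] = ((-2.2)·(2.6) + (1.8)·(2.6) + (-0.2)·(-2.4) + (1.8)·(-3.4) + (-1.2)·(0.6)) / 4 = -7.4/4 = -1.85
  S[U,W] = ((-2.2)·(-1.8) + (1.8)·(2.2) + (-0.2)·(1.2) + (1.8)·(0.2) + (-1.2)·(-1.8)) / 4 = 10.2/4 = 2.55
  S[V,V] = ((2.6)·(2.6) + (2.6)·(2.6) + (-2.4)·(-2.4) + (-3.4)·(-3.4) + (0.6)·(0.6)) / 4 = 31.2/4 = 7.8
  S[V,W] = ((2.6)·(-1.8) + (2.6)·(2.2) + (-2.4)·(1.2) + (-3.4)·(0.2) + (0.6)·(-1.8)) / 4 = -3.6/4 = -0.9
  S[W,W] = ((-1.8)·(-1.8) + (2.2)·(2.2) + (1.2)·(1.2) + (0.2)·(0.2) + (-1.8)·(-1.8)) / 4 = 12.8/4 = 3.2

S is symmetric (S[j,i] = S[i,j]). Assembling:

S = [[3.2, -1.85, 2.55],
 [-1.85, 7.8, -0.9],
 [2.55, -0.9, 3.2]]


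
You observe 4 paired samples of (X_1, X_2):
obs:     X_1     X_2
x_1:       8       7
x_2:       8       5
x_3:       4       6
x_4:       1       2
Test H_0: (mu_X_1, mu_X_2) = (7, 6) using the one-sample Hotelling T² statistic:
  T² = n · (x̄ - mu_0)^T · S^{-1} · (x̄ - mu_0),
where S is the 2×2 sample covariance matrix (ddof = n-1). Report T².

Step 1 — sample mean vector:
  mean(X_1) = (8 + 8 + 4 + 1) / 4 = 21/4 = 5.25
  mean(X_2) = (7 + 5 + 6 + 2) / 4 = 20/4 = 5
  x̄ = (5.25, 5),  deviation x̄ - mu_0 = (5.25, 5) - (7, 6) = (-1.75, -1).

Step 2 — sample covariance matrix, S[i,j] = (1/(n-1)) · Σ_k (x_{k,i} - mean_i) · (x_{k,j} - mean_j), divisor n-1 = 3:
  S[X_1,X_1] = ((2.75)·(2.75) + (2.75)·(2.75) + (-1.25)·(-1.25) + (-4.25)·(-4.25)) / 3 = 34.75/3 = 11.5833
  S[X_1,X_2] = ((2.75)·(2) + (2.75)·(0) + (-1.25)·(1) + (-4.25)·(-3)) / 3 = 17/3 = 5.6667
  S[X_2,X_2] = ((2)·(2) + (0)·(0) + (1)·(1) + (-3)·(-3)) / 3 = 14/3 = 4.6667
  S = [[11.5833, 5.6667],
 [5.6667, 4.6667]].

Step 3 — invert S. det(S) = 11.5833·4.6667 - (5.6667)² = 21.9444.
  S^{-1} = (1/det) · [[d, -b], [-b, a]] = [[0.2127, -0.2582],
 [-0.2582, 0.5278]].

Step 4 — quadratic form (x̄ - mu_0)^T · S^{-1} · (x̄ - mu_0):
  S^{-1} · (x̄ - mu_0) = (-0.1139, -0.0759),
  (x̄ - mu_0)^T · [...] = (-1.75)·(-0.1139) + (-1)·(-0.0759) = 0.2753.

Step 5 — scale by n: T² = 4 · 0.2753 = 1.1013.

T² ≈ 1.1013


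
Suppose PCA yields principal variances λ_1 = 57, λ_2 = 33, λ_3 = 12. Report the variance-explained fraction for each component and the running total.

Step 1 — total variance = trace(Sigma) = Σ λ_i = 57 + 33 + 12 = 102.

Step 2 — fraction explained by component i = λ_i / Σ λ:
  PC1: 57/102 = 0.5588
  PC2: 33/102 = 0.3235
  PC3: 12/102 = 0.1176

Step 3 — cumulative fraction after k components = (λ_1 + ... + λ_k) / Σ λ:
  k = 1: 57/102 = 0.5588
  k = 2: (57 + 33)/102 = 90/102 = 0.8824
  k = 3: (57 + 33 + 12)/102 = 102/102 = 1

Summary (fraction, with percent):

explained: PC1 0.5588 (55.88%), PC2 0.3235 (32.35%), PC3 0.1176 (11.76%);  cumulative: 0.5588, 0.8824, 1


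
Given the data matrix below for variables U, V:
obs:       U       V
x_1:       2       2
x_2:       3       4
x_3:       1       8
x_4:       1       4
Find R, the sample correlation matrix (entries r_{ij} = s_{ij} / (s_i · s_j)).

Step 1 — column means:
  mean(U) = (2 + 3 + 1 + 1) / 4 = 7/4 = 1.75
  mean(V) = (2 + 4 + 8 + 4) / 4 = 18/4 = 4.5

Step 2 — sample variances and covariances s[i,j] = (1/(n-1)) · Σ_k (x_{k,i} - mean_i) · (x_{k,j} - mean_j), with n-1 = 3:
  s[U,U] = ((0.25)·(0.25) + (1.25)·(1.25) + (-0.75)·(-0.75) + (-0.75)·(-0.75)) / 3 = 2.75/3 = 0.9167
  s[U,V] = ((0.25)·(-2.5) + (1.25)·(-0.5) + (-0.75)·(3.5) + (-0.75)·(-0.5)) / 3 = -3.5/3 = -1.1667
  s[V,V] = ((-2.5)·(-2.5) + (-0.5)·(-0.5) + (3.5)·(3.5) + (-0.5)·(-0.5)) / 3 = 19/3 = 6.3333
  Sample standard deviations s_i = √(s[i,i]):
  s(U) = √(0.9167) = 0.9574
  s(V) = √(6.3333) = 2.5166

Step 3 — r_{ij} = s_{ij} / (s_i · s_j):
  r[U,U] = 1 (diagonal).
  r[U,V] = -1.1667 / (0.9574 · 2.5166) = -1.1667 / 2.4095 = -0.4842
  r[V,V] = 1 (diagonal).

R is symmetric with unit diagonal. Assembling:

R = [[1, -0.4842],
 [-0.4842, 1]]


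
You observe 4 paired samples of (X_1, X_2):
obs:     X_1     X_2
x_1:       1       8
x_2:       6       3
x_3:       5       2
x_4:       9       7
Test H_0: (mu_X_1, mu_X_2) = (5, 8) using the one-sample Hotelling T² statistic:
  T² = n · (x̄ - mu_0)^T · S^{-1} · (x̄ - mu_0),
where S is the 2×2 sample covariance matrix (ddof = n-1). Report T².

Step 1 — sample mean vector:
  mean(X_1) = (1 + 6 + 5 + 9) / 4 = 21/4 = 5.25
  mean(X_2) = (8 + 3 + 2 + 7) / 4 = 20/4 = 5
  x̄ = (5.25, 5),  deviation x̄ - mu_0 = (5.25, 5) - (5, 8) = (0.25, -3).

Step 2 — sample covariance matrix, S[i,j] = (1/(n-1)) · Σ_k (x_{k,i} - mean_i) · (x_{k,j} - mean_j), divisor n-1 = 3:
  S[X_1,X_1] = ((-4.25)·(-4.25) + (0.75)·(0.75) + (-0.25)·(-0.25) + (3.75)·(3.75)) / 3 = 32.75/3 = 10.9167
  S[X_1,X_2] = ((-4.25)·(3) + (0.75)·(-2) + (-0.25)·(-3) + (3.75)·(2)) / 3 = -6/3 = -2
  S[X_2,X_2] = ((3)·(3) + (-2)·(-2) + (-3)·(-3) + (2)·(2)) / 3 = 26/3 = 8.6667
  S = [[10.9167, -2],
 [-2, 8.6667]].

Step 3 — invert S. det(S) = 10.9167·8.6667 - (-2)² = 90.6111.
  S^{-1} = (1/det) · [[d, -b], [-b, a]] = [[0.0956, 0.0221],
 [0.0221, 0.1205]].

Step 4 — quadratic form (x̄ - mu_0)^T · S^{-1} · (x̄ - mu_0):
  S^{-1} · (x̄ - mu_0) = (-0.0423, -0.3559),
  (x̄ - mu_0)^T · [...] = (0.25)·(-0.0423) + (-3)·(-0.3559) = 1.0572.

Step 5 — scale by n: T² = 4 · 1.0572 = 4.2287.

T² ≈ 4.2287


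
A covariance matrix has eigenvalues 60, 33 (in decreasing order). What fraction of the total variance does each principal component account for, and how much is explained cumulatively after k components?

Step 1 — total variance = trace(Sigma) = Σ λ_i = 60 + 33 = 93.

Step 2 — fraction explained by component i = λ_i / Σ λ:
  PC1: 60/93 = 0.6452
  PC2: 33/93 = 0.3548

Step 3 — cumulative fraction after k components = (λ_1 + ... + λ_k) / Σ λ:
  k = 1: 60/93 = 0.6452
  k = 2: (60 + 33)/93 = 93/93 = 1

Summary (fraction, with percent):

explained: PC1 0.6452 (64.52%), PC2 0.3548 (35.48%);  cumulative: 0.6452, 1


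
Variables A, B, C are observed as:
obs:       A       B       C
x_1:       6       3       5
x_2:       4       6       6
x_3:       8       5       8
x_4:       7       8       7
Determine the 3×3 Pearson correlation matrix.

Step 1 — column means:
  mean(A) = (6 + 4 + 8 + 7) / 4 = 25/4 = 6.25
  mean(B) = (3 + 6 + 5 + 8) / 4 = 22/4 = 5.5
  mean(C) = (5 + 6 + 8 + 7) / 4 = 26/4 = 6.5

Step 2 — sample variances and covariances s[i,j] = (1/(n-1)) · Σ_k (x_{k,i} - mean_i) · (x_{k,j} - mean_j), with n-1 = 3:
  s[A,A] = ((-0.25)·(-0.25) + (-2.25)·(-2.25) + (1.75)·(1.75) + (0.75)·(0.75)) / 3 = 8.75/3 = 2.9167
  s[A,B] = ((-0.25)·(-2.5) + (-2.25)·(0.5) + (1.75)·(-0.5) + (0.75)·(2.5)) / 3 = 0.5/3 = 0.1667
  s[A,C] = ((-0.25)·(-1.5) + (-2.25)·(-0.5) + (1.75)·(1.5) + (0.75)·(0.5)) / 3 = 4.5/3 = 1.5
  s[B,B] = ((-2.5)·(-2.5) + (0.5)·(0.5) + (-0.5)·(-0.5) + (2.5)·(2.5)) / 3 = 13/3 = 4.3333
  s[B,C] = ((-2.5)·(-1.5) + (0.5)·(-0.5) + (-0.5)·(1.5) + (2.5)·(0.5)) / 3 = 4/3 = 1.3333
  s[C,C] = ((-1.5)·(-1.5) + (-0.5)·(-0.5) + (1.5)·(1.5) + (0.5)·(0.5)) / 3 = 5/3 = 1.6667
  Sample standard deviations s_i = √(s[i,i]):
  s(A) = √(2.9167) = 1.7078
  s(B) = √(4.3333) = 2.0817
  s(C) = √(1.6667) = 1.291

Step 3 — r_{ij} = s_{ij} / (s_i · s_j):
  r[A,A] = 1 (diagonal).
  r[A,B] = 0.1667 / (1.7078 · 2.0817) = 0.1667 / 3.5551 = 0.0469
  r[A,C] = 1.5 / (1.7078 · 1.291) = 1.5 / 2.2048 = 0.6803
  r[B,B] = 1 (diagonal).
  r[B,C] = 1.3333 / (2.0817 · 1.291) = 1.3333 / 2.6874 = 0.4961
  r[C,C] = 1 (diagonal).

R is symmetric with unit diagonal. Assembling:

R = [[1, 0.0469, 0.6803],
 [0.0469, 1, 0.4961],
 [0.6803, 0.4961, 1]]


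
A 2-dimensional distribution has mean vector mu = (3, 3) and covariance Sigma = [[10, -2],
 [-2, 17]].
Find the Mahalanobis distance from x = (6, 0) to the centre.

Step 1 — centre the observation: (x - mu) = (3, -3).

Step 2 — invert Sigma. det(Sigma) = 10·17 - (-2)² = 166.
  Sigma^{-1} = (1/det) · [[d, -b], [-b, a]] = [[0.1024, 0.012],
 [0.012, 0.0602]].

Step 3 — form the quadratic (x - mu)^T · Sigma^{-1} · (x - mu):
  Sigma^{-1} · (x - mu) = (0.2711, -0.1446).
  (x - mu)^T · [Sigma^{-1} · (x - mu)] = (3)·(0.2711) + (-3)·(-0.1446) = 1.247.

Step 4 — take square root: d = √(1.247) ≈ 1.1167.

d(x, mu) = √(1.247) ≈ 1.1167


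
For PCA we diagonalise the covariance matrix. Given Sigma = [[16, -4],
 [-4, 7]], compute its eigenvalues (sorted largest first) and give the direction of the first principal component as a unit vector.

Step 1 — characteristic polynomial of 2×2 Sigma:
  det(Sigma - λI) = λ² - trace · λ + det = 0.
  trace = 16 + 7 = 23, det = 16·7 - (-4)² = 96.
Step 2 — discriminant:
  Δ = trace² - 4·det = 529 - 384 = 145.
Step 3 — eigenvalues:
  λ = (trace ± √Δ)/2 = (23 ± 12.0416)/2,
  λ_1 = 17.5208,  λ_2 = 5.4792.

Step 4 — unit eigenvector for λ_1: solve (Sigma - λ_1 I)v = 0. First row:
  (16 - 17.5208)·v_x + (-4)·v_y = 0, i.e. (-1.5208)·v_x + (-4)·v_y = 0,
  so v ∝ (b, λ_1 - a) = (-4, 1.5208); multiply by -1 so the first entry is positive: u = (4, -1.5208).
  ||u|| = √((4)² + (-1.5208)²) = √(18.3128) ≈ 4.2793,
  v_1 = u/||u|| ≈ (0.9347, -0.3554) (||v_1|| = 1).

λ_1 = 17.5208,  λ_2 = 5.4792;  v_1 ≈ (0.9347, -0.3554)


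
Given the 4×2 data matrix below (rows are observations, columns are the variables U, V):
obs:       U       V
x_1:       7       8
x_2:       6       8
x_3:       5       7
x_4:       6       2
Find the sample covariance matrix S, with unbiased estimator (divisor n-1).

Step 1 — column means:
  mean(U) = (7 + 6 + 5 + 6) / 4 = 24/4 = 6
  mean(V) = (8 + 8 + 7 + 2) / 4 = 25/4 = 6.25

Step 2 — sample covariance S[i,j] = (1/(n-1)) · Σ_k (x_{k,i} - mean_i) · (x_{k,j} - mean_j), with n-1 = 3.
  S[U,U] = ((1)·(1) + (0)·(0) + (-1)·(-1) + (0)·(0)) / 3 = 2/3 = 0.6667
  S[U,V] = ((1)·(1.75) + (0)·(1.75) + (-1)·(0.75) + (0)·(-4.25)) / 3 = 1/3 = 0.3333
  S[V,V] = ((1.75)·(1.75) + (1.75)·(1.75) + (0.75)·(0.75) + (-4.25)·(-4.25)) / 3 = 24.75/3 = 8.25

S is symmetric (S[j,i] = S[i,j]). Assembling:

S = [[0.6667, 0.3333],
 [0.3333, 8.25]]


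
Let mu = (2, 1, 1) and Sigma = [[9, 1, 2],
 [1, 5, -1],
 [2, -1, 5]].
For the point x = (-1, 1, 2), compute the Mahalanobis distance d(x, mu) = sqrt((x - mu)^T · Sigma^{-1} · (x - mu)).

Step 1 — centre the observation: (x - mu) = (-3, 0, 1).

Step 2 — invert Sigma (cofactor / det for 3×3, or solve directly):
  Sigma^{-1} = [[0.1283, -0.0374, -0.0588],
 [-0.0374, 0.2193, 0.0588],
 [-0.0588, 0.0588, 0.2353]].

Step 3 — form the quadratic (x - mu)^T · Sigma^{-1} · (x - mu):
  Sigma^{-1} · (x - mu) = (-0.4439, 0.1711, 0.4118).
  (x - mu)^T · [Sigma^{-1} · (x - mu)] = (-3)·(-0.4439) + (0)·(0.1711) + (1)·(0.4118) = 1.7433.

Step 4 — take square root: d = √(1.7433) ≈ 1.3203.

d(x, mu) = √(1.7433) ≈ 1.3203


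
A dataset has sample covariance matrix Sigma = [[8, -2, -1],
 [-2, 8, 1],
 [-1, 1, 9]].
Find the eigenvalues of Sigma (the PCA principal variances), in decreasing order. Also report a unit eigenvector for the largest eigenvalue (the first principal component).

Step 1 — characteristic polynomial p(λ) = det(λI - Sigma) = λ³ - tr·λ² + c_1·λ - det, where tr = trace, c_1 = sum of the principal 2×2 minors, det = det(Sigma):
  tr = 8 + 8 + 9 = 25,
  c_1 = (8·8 - (-2)²) + (8·9 - (-1)²) + (8·9 - (1)²) = 60 + 71 + 71 = 202,
  det = 8·(8·9 - (1)²) - (-2)·((-2)·9 - (1)·(-1)) + (-1)·((-2)·(1) - 8·(-1)) = 8·(71) - (-2)·(-17) + (-1)·(6) = 528.
  So p(λ) = λ³ - 25λ² + 202λ - 528.
Step 2 — look for an integer root (rational root theorem: any rational root is an integer divisor of 528). Testing λ = 6:
  p(6) = 216 - 900 + 1212 - 528 = 0  ✓
  Dividing out (λ - 6): p(λ) = (λ - 6)(λ² - 19λ + 88).
Step 3 — remaining eigenvalues from the quadratic λ² - 19λ + 88 = 0:
  Δ = 19² - 4·88 = 361 - 352 = 9,  λ = (19 ± √9)/2 = (19 ± 3)/2 = 11 or 8.
  Sorted: λ_1 = 11,  λ_2 = 8,  λ_3 = 6  (check: sum = 25 = tr ✓).

Step 4 — unit eigenvector for λ_1 = 11: v spans the null space of (Sigma - λ_1 I), whose rows are
  r_1 = (-3, -2, -1),  r_2 = (-2, -3, 1),  r_3 = (-1, 1, -2).
  v is orthogonal to every row, so take v ∝ r_1 × r_2 = ((-2)·(1) - (-1)·(-3), (-1)·(-2) - (-3)·(1), (-3)·(-3) - (-2)·(-2)) = (-5, 5, 5).
  Rescale (divide by 5; multiply by -1 so the first nonzero entry is positive): u = (1, -1, -1).
  ||u|| = √((1)² + (-1)² + (-1)²) = √(3) ≈ 1.7321,  v_1 = u/||u|| ≈ (0.5774, -0.5774, -0.5774) (||v_1|| = 1).

λ_1 = 11,  λ_2 = 8,  λ_3 = 6;  v_1 ≈ (0.5774, -0.5774, -0.5774)


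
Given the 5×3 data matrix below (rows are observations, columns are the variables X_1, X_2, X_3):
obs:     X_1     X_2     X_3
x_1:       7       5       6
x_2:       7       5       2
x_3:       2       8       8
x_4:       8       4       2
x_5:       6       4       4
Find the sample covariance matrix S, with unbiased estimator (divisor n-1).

Step 1 — column means:
  mean(X_1) = (7 + 7 + 2 + 8 + 6) / 5 = 30/5 = 6
  mean(X_2) = (5 + 5 + 8 + 4 + 4) / 5 = 26/5 = 5.2
  mean(X_3) = (6 + 2 + 8 + 2 + 4) / 5 = 22/5 = 4.4

Step 2 — sample covariance S[i,j] = (1/(n-1)) · Σ_k (x_{k,i} - mean_i) · (x_{k,j} - mean_j), with n-1 = 4.
  S[X_1,X_1] = ((1)·(1) + (1)·(1) + (-4)·(-4) + (2)·(2) + (0)·(0)) / 4 = 22/4 = 5.5
  S[X_1,X_2] = ((1)·(-0.2) + (1)·(-0.2) + (-4)·(2.8) + (2)·(-1.2) + (0)·(-1.2)) / 4 = -14/4 = -3.5
  S[X_1,X_3] = ((1)·(1.6) + (1)·(-2.4) + (-4)·(3.6) + (2)·(-2.4) + (0)·(-0.4)) / 4 = -20/4 = -5
  S[X_2,X_2] = ((-0.2)·(-0.2) + (-0.2)·(-0.2) + (2.8)·(2.8) + (-1.2)·(-1.2) + (-1.2)·(-1.2)) / 4 = 10.8/4 = 2.7
  S[X_2,X_3] = ((-0.2)·(1.6) + (-0.2)·(-2.4) + (2.8)·(3.6) + (-1.2)·(-2.4) + (-1.2)·(-0.4)) / 4 = 13.6/4 = 3.4
  S[X_3,X_3] = ((1.6)·(1.6) + (-2.4)·(-2.4) + (3.6)·(3.6) + (-2.4)·(-2.4) + (-0.4)·(-0.4)) / 4 = 27.2/4 = 6.8

S is symmetric (S[j,i] = S[i,j]). Assembling:

S = [[5.5, -3.5, -5],
 [-3.5, 2.7, 3.4],
 [-5, 3.4, 6.8]]


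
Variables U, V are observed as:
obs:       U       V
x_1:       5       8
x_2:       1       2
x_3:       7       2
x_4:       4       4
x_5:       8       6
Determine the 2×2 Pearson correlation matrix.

Step 1 — column means:
  mean(U) = (5 + 1 + 7 + 4 + 8) / 5 = 25/5 = 5
  mean(V) = (8 + 2 + 2 + 4 + 6) / 5 = 22/5 = 4.4

Step 2 — sample variances and covariances s[i,j] = (1/(n-1)) · Σ_k (x_{k,i} - mean_i) · (x_{k,j} - mean_j), with n-1 = 4:
  s[U,U] = ((0)·(0) + (-4)·(-4) + (2)·(2) + (-1)·(-1) + (3)·(3)) / 4 = 30/4 = 7.5
  s[U,V] = ((0)·(3.6) + (-4)·(-2.4) + (2)·(-2.4) + (-1)·(-0.4) + (3)·(1.6)) / 4 = 10/4 = 2.5
  s[V,V] = ((3.6)·(3.6) + (-2.4)·(-2.4) + (-2.4)·(-2.4) + (-0.4)·(-0.4) + (1.6)·(1.6)) / 4 = 27.2/4 = 6.8
  Sample standard deviations s_i = √(s[i,i]):
  s(U) = √(7.5) = 2.7386
  s(V) = √(6.8) = 2.6077

Step 3 — r_{ij} = s_{ij} / (s_i · s_j):
  r[U,U] = 1 (diagonal).
  r[U,V] = 2.5 / (2.7386 · 2.6077) = 2.5 / 7.1414 = 0.3501
  r[V,V] = 1 (diagonal).

R is symmetric with unit diagonal. Assembling:

R = [[1, 0.3501],
 [0.3501, 1]]


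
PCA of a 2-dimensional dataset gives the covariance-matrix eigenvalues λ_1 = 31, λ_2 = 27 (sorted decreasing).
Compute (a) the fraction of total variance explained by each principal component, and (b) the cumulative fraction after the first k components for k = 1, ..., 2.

Step 1 — total variance = trace(Sigma) = Σ λ_i = 31 + 27 = 58.

Step 2 — fraction explained by component i = λ_i / Σ λ:
  PC1: 31/58 = 0.5345
  PC2: 27/58 = 0.4655

Step 3 — cumulative fraction after k components = (λ_1 + ... + λ_k) / Σ λ:
  k = 1: 31/58 = 0.5345
  k = 2: (31 + 27)/58 = 58/58 = 1

Summary (fraction, with percent):

explained: PC1 0.5345 (53.45%), PC2 0.4655 (46.55%);  cumulative: 0.5345, 1


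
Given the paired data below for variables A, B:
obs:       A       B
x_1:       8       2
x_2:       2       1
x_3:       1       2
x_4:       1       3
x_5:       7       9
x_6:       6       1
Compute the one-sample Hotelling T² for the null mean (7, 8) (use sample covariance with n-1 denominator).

Step 1 — sample mean vector:
  mean(A) = (8 + 2 + 1 + 1 + 7 + 6) / 6 = 25/6 = 4.1667
  mean(B) = (2 + 1 + 2 + 3 + 9 + 1) / 6 = 18/6 = 3
  x̄ = (4.1667, 3),  deviation x̄ - mu_0 = (4.1667, 3) - (7, 8) = (-2.8333, -5).

Step 2 — sample covariance matrix, S[i,j] = (1/(n-1)) · Σ_k (x_{k,i} - mean_i) · (x_{k,j} - mean_j), divisor n-1 = 5:
  S[A,A] = ((3.8333)·(3.8333) + (-2.1667)·(-2.1667) + (-3.1667)·(-3.1667) + (-3.1667)·(-3.1667) + (2.8333)·(2.8333) + (1.8333)·(1.8333)) / 5 = 50.8333/5 = 10.1667
  S[A,B] = ((3.8333)·(-1) + (-2.1667)·(-2) + (-3.1667)·(-1) + (-3.1667)·(0) + (2.8333)·(6) + (1.8333)·(-2)) / 5 = 17/5 = 3.4
  S[B,B] = ((-1)·(-1) + (-2)·(-2) + (-1)·(-1) + (0)·(0) + (6)·(6) + (-2)·(-2)) / 5 = 46/5 = 9.2
  S = [[10.1667, 3.4],
 [3.4, 9.2]].

Step 3 — invert S. det(S) = 10.1667·9.2 - (3.4)² = 81.9733.
  S^{-1} = (1/det) · [[d, -b], [-b, a]] = [[0.1122, -0.0415],
 [-0.0415, 0.124]].

Step 4 — quadratic form (x̄ - mu_0)^T · S^{-1} · (x̄ - mu_0):
  S^{-1} · (x̄ - mu_0) = (-0.1106, -0.5026),
  (x̄ - mu_0)^T · [...] = (-2.8333)·(-0.1106) + (-5)·(-0.5026) = 2.8264.

Step 5 — scale by n: T² = 6 · 2.8264 = 16.9584.

T² ≈ 16.9584


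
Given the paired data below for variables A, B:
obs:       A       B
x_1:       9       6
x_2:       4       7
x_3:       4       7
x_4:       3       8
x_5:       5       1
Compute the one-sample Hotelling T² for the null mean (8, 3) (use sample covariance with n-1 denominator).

Step 1 — sample mean vector:
  mean(A) = (9 + 4 + 4 + 3 + 5) / 5 = 25/5 = 5
  mean(B) = (6 + 7 + 7 + 8 + 1) / 5 = 29/5 = 5.8
  x̄ = (5, 5.8),  deviation x̄ - mu_0 = (5, 5.8) - (8, 3) = (-3, 2.8).

Step 2 — sample covariance matrix, S[i,j] = (1/(n-1)) · Σ_k (x_{k,i} - mean_i) · (x_{k,j} - mean_j), divisor n-1 = 4:
  S[A,A] = ((4)·(4) + (-1)·(-1) + (-1)·(-1) + (-2)·(-2) + (0)·(0)) / 4 = 22/4 = 5.5
  S[A,B] = ((4)·(0.2) + (-1)·(1.2) + (-1)·(1.2) + (-2)·(2.2) + (0)·(-4.8)) / 4 = -6/4 = -1.5
  S[B,B] = ((0.2)·(0.2) + (1.2)·(1.2) + (1.2)·(1.2) + (2.2)·(2.2) + (-4.8)·(-4.8)) / 4 = 30.8/4 = 7.7
  S = [[5.5, -1.5],
 [-1.5, 7.7]].

Step 3 — invert S. det(S) = 5.5·7.7 - (-1.5)² = 40.1.
  S^{-1} = (1/det) · [[d, -b], [-b, a]] = [[0.192, 0.0374],
 [0.0374, 0.1372]].

Step 4 — quadratic form (x̄ - mu_0)^T · S^{-1} · (x̄ - mu_0):
  S^{-1} · (x̄ - mu_0) = (-0.4713, 0.2718),
  (x̄ - mu_0)^T · [...] = (-3)·(-0.4713) + (2.8)·(0.2718) = 2.1751.

Step 5 — scale by n: T² = 5 · 2.1751 = 10.8753.

T² ≈ 10.8753


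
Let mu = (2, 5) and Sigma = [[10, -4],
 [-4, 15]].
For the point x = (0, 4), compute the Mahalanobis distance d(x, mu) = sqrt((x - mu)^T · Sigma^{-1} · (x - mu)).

Step 1 — centre the observation: (x - mu) = (-2, -1).

Step 2 — invert Sigma. det(Sigma) = 10·15 - (-4)² = 134.
  Sigma^{-1} = (1/det) · [[d, -b], [-b, a]] = [[0.1119, 0.0299],
 [0.0299, 0.0746]].

Step 3 — form the quadratic (x - mu)^T · Sigma^{-1} · (x - mu):
  Sigma^{-1} · (x - mu) = (-0.2537, -0.1343).
  (x - mu)^T · [Sigma^{-1} · (x - mu)] = (-2)·(-0.2537) + (-1)·(-0.1343) = 0.6418.

Step 4 — take square root: d = √(0.6418) ≈ 0.8011.

d(x, mu) = √(0.6418) ≈ 0.8011


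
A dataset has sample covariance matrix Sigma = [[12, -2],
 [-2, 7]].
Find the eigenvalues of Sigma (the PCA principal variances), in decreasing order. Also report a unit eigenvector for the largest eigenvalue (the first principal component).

Step 1 — characteristic polynomial of 2×2 Sigma:
  det(Sigma - λI) = λ² - trace · λ + det = 0.
  trace = 12 + 7 = 19, det = 12·7 - (-2)² = 80.
Step 2 — discriminant:
  Δ = trace² - 4·det = 361 - 320 = 41.
Step 3 — eigenvalues:
  λ = (trace ± √Δ)/2 = (19 ± 6.4031)/2,
  λ_1 = 12.7016,  λ_2 = 6.2984.

Step 4 — unit eigenvector for λ_1: solve (Sigma - λ_1 I)v = 0. First row:
  (12 - 12.7016)·v_x + (-2)·v_y = 0, i.e. (-0.7016)·v_x + (-2)·v_y = 0,
  so v ∝ (b, λ_1 - a) = (-2, 0.7016); multiply by -1 so the first entry is positive: u = (2, -0.7016).
  ||u|| = √((2)² + (-0.7016)²) = √(4.4922) ≈ 2.1195,
  v_1 = u/||u|| ≈ (0.9436, -0.331) (||v_1|| = 1).

λ_1 = 12.7016,  λ_2 = 6.2984;  v_1 ≈ (0.9436, -0.331)


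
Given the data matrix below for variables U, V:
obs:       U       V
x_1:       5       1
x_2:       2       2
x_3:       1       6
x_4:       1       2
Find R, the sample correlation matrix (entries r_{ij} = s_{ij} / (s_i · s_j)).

Step 1 — column means:
  mean(U) = (5 + 2 + 1 + 1) / 4 = 9/4 = 2.25
  mean(V) = (1 + 2 + 6 + 2) / 4 = 11/4 = 2.75

Step 2 — sample variances and covariances s[i,j] = (1/(n-1)) · Σ_k (x_{k,i} - mean_i) · (x_{k,j} - mean_j), with n-1 = 3:
  s[U,U] = ((2.75)·(2.75) + (-0.25)·(-0.25) + (-1.25)·(-1.25) + (-1.25)·(-1.25)) / 3 = 10.75/3 = 3.5833
  s[U,V] = ((2.75)·(-1.75) + (-0.25)·(-0.75) + (-1.25)·(3.25) + (-1.25)·(-0.75)) / 3 = -7.75/3 = -2.5833
  s[V,V] = ((-1.75)·(-1.75) + (-0.75)·(-0.75) + (3.25)·(3.25) + (-0.75)·(-0.75)) / 3 = 14.75/3 = 4.9167
  Sample standard deviations s_i = √(s[i,i]):
  s(U) = √(3.5833) = 1.893
  s(V) = √(4.9167) = 2.2174

Step 3 — r_{ij} = s_{ij} / (s_i · s_j):
  r[U,U] = 1 (diagonal).
  r[U,V] = -2.5833 / (1.893 · 2.2174) = -2.5833 / 4.1974 = -0.6155
  r[V,V] = 1 (diagonal).

R is symmetric with unit diagonal. Assembling:

R = [[1, -0.6155],
 [-0.6155, 1]]


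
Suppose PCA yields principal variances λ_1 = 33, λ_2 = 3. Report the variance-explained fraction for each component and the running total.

Step 1 — total variance = trace(Sigma) = Σ λ_i = 33 + 3 = 36.

Step 2 — fraction explained by component i = λ_i / Σ λ:
  PC1: 33/36 = 0.9167
  PC2: 3/36 = 0.0833

Step 3 — cumulative fraction after k components = (λ_1 + ... + λ_k) / Σ λ:
  k = 1: 33/36 = 0.9167
  k = 2: (33 + 3)/36 = 36/36 = 1

Summary (fraction, with percent):

explained: PC1 0.9167 (91.67%), PC2 0.0833 (8.33%);  cumulative: 0.9167, 1


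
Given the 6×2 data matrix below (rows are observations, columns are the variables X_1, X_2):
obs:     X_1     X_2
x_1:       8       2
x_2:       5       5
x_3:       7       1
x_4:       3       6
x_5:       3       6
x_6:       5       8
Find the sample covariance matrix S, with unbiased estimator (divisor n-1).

Step 1 — column means:
  mean(X_1) = (8 + 5 + 7 + 3 + 3 + 5) / 6 = 31/6 = 5.1667
  mean(X_2) = (2 + 5 + 1 + 6 + 6 + 8) / 6 = 28/6 = 4.6667

Step 2 — sample covariance S[i,j] = (1/(n-1)) · Σ_k (x_{k,i} - mean_i) · (x_{k,j} - mean_j), with n-1 = 5.
  S[X_1,X_1] = ((2.8333)·(2.8333) + (-0.1667)·(-0.1667) + (1.8333)·(1.8333) + (-2.1667)·(-2.1667) + (-2.1667)·(-2.1667) + (-0.1667)·(-0.1667)) / 5 = 20.8333/5 = 4.1667
  S[X_1,X_2] = ((2.8333)·(-2.6667) + (-0.1667)·(0.3333) + (1.8333)·(-3.6667) + (-2.1667)·(1.3333) + (-2.1667)·(1.3333) + (-0.1667)·(3.3333)) / 5 = -20.6667/5 = -4.1333
  S[X_2,X_2] = ((-2.6667)·(-2.6667) + (0.3333)·(0.3333) + (-3.6667)·(-3.6667) + (1.3333)·(1.3333) + (1.3333)·(1.3333) + (3.3333)·(3.3333)) / 5 = 35.3333/5 = 7.0667

S is symmetric (S[j,i] = S[i,j]). Assembling:

S = [[4.1667, -4.1333],
 [-4.1333, 7.0667]]
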